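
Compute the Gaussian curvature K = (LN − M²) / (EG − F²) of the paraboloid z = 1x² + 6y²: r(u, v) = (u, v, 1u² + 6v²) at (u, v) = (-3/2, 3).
K = 6/426409

Coefficients of the first fundamental form: E = 4*u^2 + 1, F = 24*u*v, G = 144*v^2 + 1.
Coefficients of the second fundamental form: L = 2/sqrt(4*u^2 + 144*v^2 + 1), M = 0, N = 12/sqrt(4*u^2 + 144*v^2 + 1).
Assemble K = (LN − M²)/(EG − F²) = 24/(16*u^4 + 1152*u^2*v^2 + 8*u^2 + 20736*v^4 + 288*v^2 + 1). At (u, v) = (-3/2, 3): K = 6/426409.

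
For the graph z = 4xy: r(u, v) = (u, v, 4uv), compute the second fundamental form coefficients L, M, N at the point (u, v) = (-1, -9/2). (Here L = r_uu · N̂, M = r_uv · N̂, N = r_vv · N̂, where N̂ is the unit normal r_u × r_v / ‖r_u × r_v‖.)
L = 0;  M = 4*sqrt(341)/341;  N = 0

Compute the unit normal N̂(u, v) = (-4*v/sqrt(16*u^2 + 16*v^2 + 1), -4*u/sqrt(16*u^2 + 16*v^2 + 1), 1/sqrt(16*u^2 + 16*v^2 + 1)), and the second partials r_uu, r_uv, r_vv. Take dot products:
  L(u, v) = r_uu · N̂ = 0,
  M(u, v) = r_uv · N̂ = 4/sqrt(16*u^2 + 16*v^2 + 1),
  N(u, v) = r_vv · N̂ = 0.
Evaluating at (u, v) = (-1, -9/2):
  L = 0, M = 4*sqrt(341)/341, N = 0.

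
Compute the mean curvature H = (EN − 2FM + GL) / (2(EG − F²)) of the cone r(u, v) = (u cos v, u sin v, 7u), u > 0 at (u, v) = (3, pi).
H = 7*sqrt(2)/60

With E = 50, F = 0, G = u^2, L = 0, M = 0, N = 7*sqrt(2)*u^2/(10*Abs(u)), assemble
  H = (EN − 2FM + GL) / (2(EG − F²)) = 7*sqrt(2)/(20*Abs(u)).
At (u, v) = (3, pi): H = 7*sqrt(2)/60.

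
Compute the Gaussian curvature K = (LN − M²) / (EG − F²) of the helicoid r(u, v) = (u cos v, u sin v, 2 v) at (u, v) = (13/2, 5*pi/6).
K = -64/34225

Coefficients of the first fundamental form: E = 1, F = 0, G = u^2 + 4.
Coefficients of the second fundamental form: L = 0, M = -2/sqrt(u^2 + 4), N = 0.
Assemble K = (LN − M²)/(EG − F²) = -4/(u^2 + 4)^2. At (u, v) = (13/2, 5*pi/6): K = -64/34225.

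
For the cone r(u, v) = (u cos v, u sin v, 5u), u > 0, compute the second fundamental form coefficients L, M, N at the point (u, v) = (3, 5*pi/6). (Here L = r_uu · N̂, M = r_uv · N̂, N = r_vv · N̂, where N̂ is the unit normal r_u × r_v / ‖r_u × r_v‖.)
L = 0;  M = 0;  N = 15*sqrt(26)/26

Compute the unit normal N̂(u, v) = (-5*sqrt(26)*u*cos(v)/(26*Abs(u)), -5*sqrt(26)*u*sin(v)/(26*Abs(u)), sqrt(26)*u/(26*Abs(u))), and the second partials r_uu, r_uv, r_vv. Take dot products:
  L(u, v) = r_uu · N̂ = 0,
  M(u, v) = r_uv · N̂ = 0,
  N(u, v) = r_vv · N̂ = 5*sqrt(26)*u^2/(26*Abs(u)).
Evaluating at (u, v) = (3, 5*pi/6):
  L = 0, M = 0, N = 15*sqrt(26)/26.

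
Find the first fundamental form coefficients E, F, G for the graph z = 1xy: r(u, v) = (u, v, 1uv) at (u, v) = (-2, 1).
E = 2;  F = -2;  G = 5

Partials: r_u = (1, 0, v), r_v = (0, 1, u). As functions of (u, v):
  E = r_u · r_u = v^2 + 1,
  F = r_u · r_v = u*v,
  G = r_v · r_v = u^2 + 1.
Evaluating at (u, v) = (-2, 1): E = 2, F = -2, G = 5.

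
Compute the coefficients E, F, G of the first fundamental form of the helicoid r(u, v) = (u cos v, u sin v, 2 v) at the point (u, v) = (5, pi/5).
E = 1;  F = 0;  G = 29

Partials: r_u = (cos(v), sin(v), 0), r_v = (-u*sin(v), u*cos(v), 2). As functions of (u, v):
  E = r_u · r_u = 1,
  F = r_u · r_v = 0,
  G = r_v · r_v = u^2 + 4.
Evaluating at (u, v) = (5, pi/5): E = 1, F = 0, G = 29.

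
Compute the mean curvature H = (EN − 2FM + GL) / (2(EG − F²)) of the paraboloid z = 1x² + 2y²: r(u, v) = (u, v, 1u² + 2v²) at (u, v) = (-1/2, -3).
H = 149*sqrt(146)/21316

With E = 4*u^2 + 1, F = 8*u*v, G = 16*v^2 + 1, L = 2/sqrt(4*u^2 + 16*v^2 + 1), M = 0, N = 4/sqrt(4*u^2 + 16*v^2 + 1), assemble
  H = (EN − 2FM + GL) / (2(EG − F²)) = (8*u^2 + 16*v^2 + 3)/(4*u^2 + 16*v^2 + 1)^(3/2).
At (u, v) = (-1/2, -3): H = 149*sqrt(146)/21316.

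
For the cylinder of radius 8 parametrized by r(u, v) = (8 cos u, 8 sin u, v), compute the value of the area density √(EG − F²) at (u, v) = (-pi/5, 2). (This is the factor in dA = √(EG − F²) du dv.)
√(EG − F²)|_{(-pi/5, 2)} = 8

E = 64, F = 0, G = 1, so EG − F² = 64. Taking the positive square root: √(EG − F²) = 8. At (u, v) = (-pi/5, 2): 8.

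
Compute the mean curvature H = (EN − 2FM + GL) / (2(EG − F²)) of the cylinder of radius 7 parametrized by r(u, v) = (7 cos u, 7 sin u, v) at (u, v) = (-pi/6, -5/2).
H = -1/14

With E = 49, F = 0, G = 1, L = -7, M = 0, N = 0, assemble
  H = (EN − 2FM + GL) / (2(EG − F²)) = -1/14.
At (u, v) = (-pi/6, -5/2): H = -1/14.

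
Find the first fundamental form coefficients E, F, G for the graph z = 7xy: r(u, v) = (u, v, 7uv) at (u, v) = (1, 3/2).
E = 445/4;  F = 147/2;  G = 50

Partials: r_u = (1, 0, 7*v), r_v = (0, 1, 7*u). As functions of (u, v):
  E = r_u · r_u = 49*v^2 + 1,
  F = r_u · r_v = 49*u*v,
  G = r_v · r_v = 49*u^2 + 1.
Evaluating at (u, v) = (1, 3/2): E = 445/4, F = 147/2, G = 50.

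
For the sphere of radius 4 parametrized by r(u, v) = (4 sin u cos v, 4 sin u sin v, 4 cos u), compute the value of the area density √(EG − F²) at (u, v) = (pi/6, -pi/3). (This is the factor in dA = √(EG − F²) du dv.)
√(EG − F²)|_{(pi/6, -pi/3)} = 8

E = 16, F = 0, G = 16*sin(u)^2, so EG − F² = 256*sin(u)^2. Taking the positive square root: √(EG − F²) = 16*Abs(sin(u)). At (u, v) = (pi/6, -pi/3): 8.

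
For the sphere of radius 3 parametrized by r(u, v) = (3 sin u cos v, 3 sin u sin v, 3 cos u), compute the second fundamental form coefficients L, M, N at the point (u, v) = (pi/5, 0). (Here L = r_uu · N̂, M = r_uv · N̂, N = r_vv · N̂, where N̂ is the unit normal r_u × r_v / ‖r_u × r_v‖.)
L = -3;  M = 0;  N = -15/8 + 3*sqrt(5)/8

Compute the unit normal N̂(u, v) = (sin(u)^2*cos(v)/Abs(sin(u)), sin(u)^2*sin(v)/Abs(sin(u)), sin(2*u)/(2*Abs(sin(u)))), and the second partials r_uu, r_uv, r_vv. Take dot products:
  L(u, v) = r_uu · N̂ = -3*sin(u)/Abs(sin(u)),
  M(u, v) = r_uv · N̂ = 0,
  N(u, v) = r_vv · N̂ = -3*sin(u)^3/Abs(sin(u)).
Evaluating at (u, v) = (pi/5, 0):
  L = -3, M = 0, N = -15/8 + 3*sqrt(5)/8.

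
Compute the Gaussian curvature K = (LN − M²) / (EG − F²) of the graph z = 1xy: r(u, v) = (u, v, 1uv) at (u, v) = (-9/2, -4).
K = -16/22201

Coefficients of the first fundamental form: E = v^2 + 1, F = u*v, G = u^2 + 1.
Coefficients of the second fundamental form: L = 0, M = 1/sqrt(u^2 + v^2 + 1), N = 0.
Assemble K = (LN − M²)/(EG − F²) = 1/((u^2*v^2 - (u^2 + 1)*(v^2 + 1))*(u^2 + v^2 + 1)). At (u, v) = (-9/2, -4): K = -16/22201.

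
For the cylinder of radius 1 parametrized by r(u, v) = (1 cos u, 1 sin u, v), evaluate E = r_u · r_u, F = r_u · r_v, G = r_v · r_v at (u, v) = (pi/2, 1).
E = 1;  F = 0;  G = 1

Partials: r_u = (-sin(u), cos(u), 0), r_v = (0, 0, 1). As functions of (u, v):
  E = r_u · r_u = 1,
  F = r_u · r_v = 0,
  G = r_v · r_v = 1.
Evaluating at (u, v) = (pi/2, 1): E = 1, F = 0, G = 1.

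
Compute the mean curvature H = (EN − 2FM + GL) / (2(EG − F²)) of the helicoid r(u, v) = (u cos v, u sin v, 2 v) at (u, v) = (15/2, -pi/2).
H = 0

With E = 1, F = 0, G = u^2 + 4, L = 0, M = -2/sqrt(u^2 + 4), N = 0, assemble
  H = (EN − 2FM + GL) / (2(EG − F²)) = 0.
At (u, v) = (15/2, -pi/2): H = 0.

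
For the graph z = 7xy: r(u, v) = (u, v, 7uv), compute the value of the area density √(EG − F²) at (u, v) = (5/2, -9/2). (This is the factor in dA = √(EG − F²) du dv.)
√(EG − F²)|_{(5/2, -9/2)} = sqrt(5198)/2

E = 49*v^2 + 1, F = 49*u*v, G = 49*u^2 + 1, so EG − F² = 49*u^2 + 49*v^2 + 1. Taking the positive square root: √(EG − F²) = sqrt(49*u^2 + 49*v^2 + 1). At (u, v) = (5/2, -9/2): sqrt(5198)/2.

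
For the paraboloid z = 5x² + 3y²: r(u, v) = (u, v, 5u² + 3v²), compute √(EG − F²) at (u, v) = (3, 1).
√(EG − F²)|_{(3, 1)} = sqrt(937)

E = 100*u^2 + 1, F = 60*u*v, G = 36*v^2 + 1; EG − F² = 100*u^2 + 36*v^2 + 1; √(EG − F²) = sqrt(100*u^2 + 36*v^2 + 1). At the given point: sqrt(937).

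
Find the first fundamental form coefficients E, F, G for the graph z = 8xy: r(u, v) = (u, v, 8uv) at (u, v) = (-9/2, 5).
E = 1601;  F = -1440;  G = 1297

Partials: r_u = (1, 0, 8*v), r_v = (0, 1, 8*u). As functions of (u, v):
  E = r_u · r_u = 64*v^2 + 1,
  F = r_u · r_v = 64*u*v,
  G = r_v · r_v = 64*u^2 + 1.
Evaluating at (u, v) = (-9/2, 5): E = 1601, F = -1440, G = 1297.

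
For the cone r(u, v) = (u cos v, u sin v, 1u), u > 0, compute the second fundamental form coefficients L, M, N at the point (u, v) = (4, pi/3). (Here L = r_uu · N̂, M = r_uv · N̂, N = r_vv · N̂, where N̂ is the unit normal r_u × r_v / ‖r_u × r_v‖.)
L = 0;  M = 0;  N = 2*sqrt(2)

Compute the unit normal N̂(u, v) = (-sqrt(2)*u*cos(v)/(2*Abs(u)), -sqrt(2)*u*sin(v)/(2*Abs(u)), sqrt(2)*u/(2*Abs(u))), and the second partials r_uu, r_uv, r_vv. Take dot products:
  L(u, v) = r_uu · N̂ = 0,
  M(u, v) = r_uv · N̂ = 0,
  N(u, v) = r_vv · N̂ = sqrt(2)*u^2/(2*Abs(u)).
Evaluating at (u, v) = (4, pi/3):
  L = 0, M = 0, N = 2*sqrt(2).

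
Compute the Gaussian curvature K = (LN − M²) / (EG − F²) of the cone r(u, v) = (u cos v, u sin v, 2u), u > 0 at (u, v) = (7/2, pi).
K = 0

Coefficients of the first fundamental form: E = 5, F = 0, G = u^2.
Coefficients of the second fundamental form: L = 0, M = 0, N = 2*sqrt(5)*u^2/(5*Abs(u)).
Assemble K = (LN − M²)/(EG − F²) = 0. At (u, v) = (7/2, pi): K = 0.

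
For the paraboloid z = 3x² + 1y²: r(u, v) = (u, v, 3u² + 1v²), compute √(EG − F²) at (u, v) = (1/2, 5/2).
√(EG − F²)|_{(1/2, 5/2)} = sqrt(35)

E = 36*u^2 + 1, F = 12*u*v, G = 4*v^2 + 1; EG − F² = 36*u^2 + 4*v^2 + 1; √(EG − F²) = sqrt(36*u^2 + 4*v^2 + 1). At the given point: sqrt(35).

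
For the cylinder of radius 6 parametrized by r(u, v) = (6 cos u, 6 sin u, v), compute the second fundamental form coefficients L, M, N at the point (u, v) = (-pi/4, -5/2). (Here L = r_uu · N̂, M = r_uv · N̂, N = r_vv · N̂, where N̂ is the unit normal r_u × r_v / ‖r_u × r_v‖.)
L = -6;  M = 0;  N = 0

Compute the unit normal N̂(u, v) = (cos(u), sin(u), 0), and the second partials r_uu, r_uv, r_vv. Take dot products:
  L(u, v) = r_uu · N̂ = -6,
  M(u, v) = r_uv · N̂ = 0,
  N(u, v) = r_vv · N̂ = 0.
Evaluating at (u, v) = (-pi/4, -5/2):
  L = -6, M = 0, N = 0.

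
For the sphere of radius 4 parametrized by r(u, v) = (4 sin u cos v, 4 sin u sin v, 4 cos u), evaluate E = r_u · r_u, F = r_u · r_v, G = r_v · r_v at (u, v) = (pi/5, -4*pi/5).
E = 16;  F = 0;  G = 10 - 2*sqrt(5)

Partials: r_u = (4*cos(u)*cos(v), 4*sin(v)*cos(u), -4*sin(u)), r_v = (-4*sin(u)*sin(v), 4*sin(u)*cos(v), 0). As functions of (u, v):
  E = r_u · r_u = 16,
  F = r_u · r_v = 0,
  G = r_v · r_v = 16*sin(u)^2.
Evaluating at (u, v) = (pi/5, -4*pi/5): E = 16, F = 0, G = 10 - 2*sqrt(5).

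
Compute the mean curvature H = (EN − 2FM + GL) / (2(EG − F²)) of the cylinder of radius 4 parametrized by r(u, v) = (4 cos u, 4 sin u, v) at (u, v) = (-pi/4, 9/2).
H = -1/8

With E = 16, F = 0, G = 1, L = -4, M = 0, N = 0, assemble
  H = (EN − 2FM + GL) / (2(EG − F²)) = -1/8.
At (u, v) = (-pi/4, 9/2): H = -1/8.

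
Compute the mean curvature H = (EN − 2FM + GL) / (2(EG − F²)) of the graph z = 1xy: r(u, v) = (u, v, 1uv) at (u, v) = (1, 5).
H = -5*sqrt(3)/243

With E = v^2 + 1, F = u*v, G = u^2 + 1, L = 0, M = 1/sqrt(u^2 + v^2 + 1), N = 0, assemble
  H = (EN − 2FM + GL) / (2(EG − F²)) = -u*v/(u^2 + v^2 + 1)^(3/2).
At (u, v) = (1, 5): H = -5*sqrt(3)/243.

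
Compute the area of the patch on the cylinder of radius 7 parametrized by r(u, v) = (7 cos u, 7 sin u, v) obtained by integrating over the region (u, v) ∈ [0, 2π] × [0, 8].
Area = 112*pi

Area = ∫∫ √(EG − F²) du dv with √(EG − F²) = 7. Integrating over [0, 2π] × [0, 8] gives 112*pi.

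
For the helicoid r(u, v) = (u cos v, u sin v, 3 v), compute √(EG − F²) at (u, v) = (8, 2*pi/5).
√(EG − F²)|_{(8, 2*pi/5)} = sqrt(73)

E = 1, F = 0, G = u^2 + 9; EG − F² = u^2 + 9; √(EG − F²) = sqrt(u^2 + 9). At the given point: sqrt(73).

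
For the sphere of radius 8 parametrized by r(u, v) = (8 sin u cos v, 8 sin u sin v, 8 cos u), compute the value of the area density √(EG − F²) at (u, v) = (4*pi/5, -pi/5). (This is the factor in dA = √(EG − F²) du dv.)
√(EG − F²)|_{(4*pi/5, -pi/5)} = 16*sqrt(10 - 2*sqrt(5))

E = 64, F = 0, G = 64*sin(u)^2, so EG − F² = 4096*sin(u)^2. Taking the positive square root: √(EG − F²) = 64*Abs(sin(u)). At (u, v) = (4*pi/5, -pi/5): 16*sqrt(10 - 2*sqrt(5)).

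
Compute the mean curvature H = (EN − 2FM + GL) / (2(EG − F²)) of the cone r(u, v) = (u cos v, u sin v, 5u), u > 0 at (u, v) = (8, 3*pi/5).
H = 5*sqrt(26)/416

With E = 26, F = 0, G = u^2, L = 0, M = 0, N = 5*sqrt(26)*u^2/(26*Abs(u)), assemble
  H = (EN − 2FM + GL) / (2(EG − F²)) = 5*sqrt(26)/(52*Abs(u)).
At (u, v) = (8, 3*pi/5): H = 5*sqrt(26)/416.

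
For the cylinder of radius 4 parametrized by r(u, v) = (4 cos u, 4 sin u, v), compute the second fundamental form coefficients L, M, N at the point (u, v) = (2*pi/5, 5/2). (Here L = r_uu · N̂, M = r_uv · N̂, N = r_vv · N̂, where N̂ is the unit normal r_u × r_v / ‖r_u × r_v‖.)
L = -4;  M = 0;  N = 0

Compute the unit normal N̂(u, v) = (cos(u), sin(u), 0), and the second partials r_uu, r_uv, r_vv. Take dot products:
  L(u, v) = r_uu · N̂ = -4,
  M(u, v) = r_uv · N̂ = 0,
  N(u, v) = r_vv · N̂ = 0.
Evaluating at (u, v) = (2*pi/5, 5/2):
  L = -4, M = 0, N = 0.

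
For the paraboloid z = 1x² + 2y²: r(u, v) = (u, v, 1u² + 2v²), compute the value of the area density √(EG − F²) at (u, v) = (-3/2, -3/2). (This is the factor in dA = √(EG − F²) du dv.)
√(EG − F²)|_{(-3/2, -3/2)} = sqrt(46)

E = 4*u^2 + 1, F = 8*u*v, G = 16*v^2 + 1, so EG − F² = 4*u^2 + 16*v^2 + 1. Taking the positive square root: √(EG − F²) = sqrt(4*u^2 + 16*v^2 + 1). At (u, v) = (-3/2, -3/2): sqrt(46).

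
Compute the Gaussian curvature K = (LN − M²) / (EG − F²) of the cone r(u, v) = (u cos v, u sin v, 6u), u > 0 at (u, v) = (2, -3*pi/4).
K = 0

Coefficients of the first fundamental form: E = 37, F = 0, G = u^2.
Coefficients of the second fundamental form: L = 0, M = 0, N = 6*sqrt(37)*u^2/(37*Abs(u)).
Assemble K = (LN − M²)/(EG − F²) = 0. At (u, v) = (2, -3*pi/4): K = 0.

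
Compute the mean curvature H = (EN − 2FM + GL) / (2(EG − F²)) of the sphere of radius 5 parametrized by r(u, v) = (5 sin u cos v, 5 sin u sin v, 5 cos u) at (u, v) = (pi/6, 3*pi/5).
H = -1/5

With E = 25, F = 0, G = 25*sin(u)^2, L = -5*sin(u)/Abs(sin(u)), M = 0, N = -5*sin(u)^3/Abs(sin(u)), assemble
  H = (EN − 2FM + GL) / (2(EG − F²)) = -sin(u)/(5*Abs(sin(u))).
At (u, v) = (pi/6, 3*pi/5): H = -1/5.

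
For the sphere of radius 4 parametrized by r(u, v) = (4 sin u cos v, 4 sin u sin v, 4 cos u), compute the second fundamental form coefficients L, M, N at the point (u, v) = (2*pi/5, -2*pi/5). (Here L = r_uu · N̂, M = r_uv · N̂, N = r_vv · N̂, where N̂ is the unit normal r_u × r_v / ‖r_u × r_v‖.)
L = -4;  M = 0;  N = -5/2 - sqrt(5)/2

Compute the unit normal N̂(u, v) = (sin(u)^2*cos(v)/Abs(sin(u)), sin(u)^2*sin(v)/Abs(sin(u)), sin(2*u)/(2*Abs(sin(u)))), and the second partials r_uu, r_uv, r_vv. Take dot products:
  L(u, v) = r_uu · N̂ = -4*sin(u)/Abs(sin(u)),
  M(u, v) = r_uv · N̂ = 0,
  N(u, v) = r_vv · N̂ = -4*sin(u)^3/Abs(sin(u)).
Evaluating at (u, v) = (2*pi/5, -2*pi/5):
  L = -4, M = 0, N = -5/2 - sqrt(5)/2.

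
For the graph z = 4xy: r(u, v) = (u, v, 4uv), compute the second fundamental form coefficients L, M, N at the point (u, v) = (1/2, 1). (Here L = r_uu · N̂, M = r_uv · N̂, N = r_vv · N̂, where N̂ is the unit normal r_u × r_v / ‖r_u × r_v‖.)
L = 0;  M = 4*sqrt(21)/21;  N = 0

Compute the unit normal N̂(u, v) = (-4*v/sqrt(16*u^2 + 16*v^2 + 1), -4*u/sqrt(16*u^2 + 16*v^2 + 1), 1/sqrt(16*u^2 + 16*v^2 + 1)), and the second partials r_uu, r_uv, r_vv. Take dot products:
  L(u, v) = r_uu · N̂ = 0,
  M(u, v) = r_uv · N̂ = 4/sqrt(16*u^2 + 16*v^2 + 1),
  N(u, v) = r_vv · N̂ = 0.
Evaluating at (u, v) = (1/2, 1):
  L = 0, M = 4*sqrt(21)/21, N = 0.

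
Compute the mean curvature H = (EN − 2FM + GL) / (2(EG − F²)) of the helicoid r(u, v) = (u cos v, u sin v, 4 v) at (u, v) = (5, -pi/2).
H = 0

With E = 1, F = 0, G = u^2 + 16, L = 0, M = -4/sqrt(u^2 + 16), N = 0, assemble
  H = (EN − 2FM + GL) / (2(EG − F²)) = 0.
At (u, v) = (5, -pi/2): H = 0.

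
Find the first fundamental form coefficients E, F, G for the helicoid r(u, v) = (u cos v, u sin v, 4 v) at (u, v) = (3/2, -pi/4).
E = 1;  F = 0;  G = 73/4

Partials: r_u = (cos(v), sin(v), 0), r_v = (-u*sin(v), u*cos(v), 4). As functions of (u, v):
  E = r_u · r_u = 1,
  F = r_u · r_v = 0,
  G = r_v · r_v = u^2 + 16.
Evaluating at (u, v) = (3/2, -pi/4): E = 1, F = 0, G = 73/4.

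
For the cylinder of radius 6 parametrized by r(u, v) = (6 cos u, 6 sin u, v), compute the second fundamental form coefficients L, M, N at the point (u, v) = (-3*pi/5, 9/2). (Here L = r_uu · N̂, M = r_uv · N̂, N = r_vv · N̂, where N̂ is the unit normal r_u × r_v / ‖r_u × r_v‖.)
L = -6;  M = 0;  N = 0

Compute the unit normal N̂(u, v) = (cos(u), sin(u), 0), and the second partials r_uu, r_uv, r_vv. Take dot products:
  L(u, v) = r_uu · N̂ = -6,
  M(u, v) = r_uv · N̂ = 0,
  N(u, v) = r_vv · N̂ = 0.
Evaluating at (u, v) = (-3*pi/5, 9/2):
  L = -6, M = 0, N = 0.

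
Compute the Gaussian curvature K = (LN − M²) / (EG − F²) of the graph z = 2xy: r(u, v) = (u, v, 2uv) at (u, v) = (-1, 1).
K = -4/81

Coefficients of the first fundamental form: E = 4*v^2 + 1, F = 4*u*v, G = 4*u^2 + 1.
Coefficients of the second fundamental form: L = 0, M = 2/sqrt(4*u^2 + 4*v^2 + 1), N = 0.
Assemble K = (LN − M²)/(EG − F²) = -4/(16*u^4 + 32*u^2*v^2 + 8*u^2 + 16*v^4 + 8*v^2 + 1). At (u, v) = (-1, 1): K = -4/81.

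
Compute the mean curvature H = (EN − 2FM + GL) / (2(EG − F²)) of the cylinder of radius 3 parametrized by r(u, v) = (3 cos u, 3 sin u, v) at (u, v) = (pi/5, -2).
H = -1/6

With E = 9, F = 0, G = 1, L = -3, M = 0, N = 0, assemble
  H = (EN − 2FM + GL) / (2(EG − F²)) = -1/6.
At (u, v) = (pi/5, -2): H = -1/6.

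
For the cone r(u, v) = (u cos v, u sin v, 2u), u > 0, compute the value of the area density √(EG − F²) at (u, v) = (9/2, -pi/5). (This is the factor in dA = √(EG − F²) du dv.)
√(EG − F²)|_{(9/2, -pi/5)} = 9*sqrt(5)/2

E = 5, F = 0, G = u^2, so EG − F² = 5*u^2. Taking the positive square root: √(EG − F²) = sqrt(5)*Abs(u). At (u, v) = (9/2, -pi/5): 9*sqrt(5)/2.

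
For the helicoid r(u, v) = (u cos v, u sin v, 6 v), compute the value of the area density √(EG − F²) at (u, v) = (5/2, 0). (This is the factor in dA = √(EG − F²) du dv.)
√(EG − F²)|_{(5/2, 0)} = 13/2

E = 1, F = 0, G = u^2 + 36, so EG − F² = u^2 + 36. Taking the positive square root: √(EG − F²) = sqrt(u^2 + 36). At (u, v) = (5/2, 0): 13/2.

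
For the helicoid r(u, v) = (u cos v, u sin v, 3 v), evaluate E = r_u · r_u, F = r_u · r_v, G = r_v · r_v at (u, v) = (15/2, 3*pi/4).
E = 1;  F = 0;  G = 261/4

Partials: r_u = (cos(v), sin(v), 0), r_v = (-u*sin(v), u*cos(v), 3). As functions of (u, v):
  E = r_u · r_u = 1,
  F = r_u · r_v = 0,
  G = r_v · r_v = u^2 + 9.
Evaluating at (u, v) = (15/2, 3*pi/4): E = 1, F = 0, G = 261/4.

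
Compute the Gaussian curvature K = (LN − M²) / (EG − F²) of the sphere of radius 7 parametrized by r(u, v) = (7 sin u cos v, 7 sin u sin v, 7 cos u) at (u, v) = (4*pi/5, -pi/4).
K = 1/49

Coefficients of the first fundamental form: E = 49, F = 0, G = 49*sin(u)^2.
Coefficients of the second fundamental form: L = -7*sin(u)/Abs(sin(u)), M = 0, N = -7*sin(u)^3/Abs(sin(u)).
Assemble K = (LN − M²)/(EG − F²) = 1/49. At (u, v) = (4*pi/5, -pi/4): K = 1/49.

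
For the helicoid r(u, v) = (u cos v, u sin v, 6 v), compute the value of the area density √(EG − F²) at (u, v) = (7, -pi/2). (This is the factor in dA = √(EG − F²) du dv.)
√(EG − F²)|_{(7, -pi/2)} = sqrt(85)

E = 1, F = 0, G = u^2 + 36, so EG − F² = u^2 + 36. Taking the positive square root: √(EG − F²) = sqrt(u^2 + 36). At (u, v) = (7, -pi/2): sqrt(85).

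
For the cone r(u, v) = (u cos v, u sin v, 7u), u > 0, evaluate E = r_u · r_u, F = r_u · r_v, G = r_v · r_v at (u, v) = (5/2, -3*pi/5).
E = 50;  F = 0;  G = 25/4

Partials: r_u = (cos(v), sin(v), 7), r_v = (-u*sin(v), u*cos(v), 0). As functions of (u, v):
  E = r_u · r_u = 50,
  F = r_u · r_v = 0,
  G = r_v · r_v = u^2.
Evaluating at (u, v) = (5/2, -3*pi/5): E = 50, F = 0, G = 25/4.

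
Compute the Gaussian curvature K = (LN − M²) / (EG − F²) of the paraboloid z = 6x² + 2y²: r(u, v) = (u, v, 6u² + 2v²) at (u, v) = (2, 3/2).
K = 48/375769

Coefficients of the first fundamental form: E = 144*u^2 + 1, F = 48*u*v, G = 16*v^2 + 1.
Coefficients of the second fundamental form: L = 12/sqrt(144*u^2 + 16*v^2 + 1), M = 0, N = 4/sqrt(144*u^2 + 16*v^2 + 1).
Assemble K = (LN − M²)/(EG − F²) = 48/(20736*u^4 + 4608*u^2*v^2 + 288*u^2 + 256*v^4 + 32*v^2 + 1). At (u, v) = (2, 3/2): K = 48/375769.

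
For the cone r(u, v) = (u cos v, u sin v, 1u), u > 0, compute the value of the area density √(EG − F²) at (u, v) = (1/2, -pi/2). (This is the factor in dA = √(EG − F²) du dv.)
√(EG − F²)|_{(1/2, -pi/2)} = sqrt(2)/2

E = 2, F = 0, G = u^2, so EG − F² = 2*u^2. Taking the positive square root: √(EG − F²) = sqrt(2)*Abs(u). At (u, v) = (1/2, -pi/2): sqrt(2)/2.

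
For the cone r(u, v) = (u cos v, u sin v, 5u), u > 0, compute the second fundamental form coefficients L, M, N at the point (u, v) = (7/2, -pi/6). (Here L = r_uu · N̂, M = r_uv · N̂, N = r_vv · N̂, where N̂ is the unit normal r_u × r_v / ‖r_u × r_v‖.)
L = 0;  M = 0;  N = 35*sqrt(26)/52

Compute the unit normal N̂(u, v) = (-5*sqrt(26)*u*cos(v)/(26*Abs(u)), -5*sqrt(26)*u*sin(v)/(26*Abs(u)), sqrt(26)*u/(26*Abs(u))), and the second partials r_uu, r_uv, r_vv. Take dot products:
  L(u, v) = r_uu · N̂ = 0,
  M(u, v) = r_uv · N̂ = 0,
  N(u, v) = r_vv · N̂ = 5*sqrt(26)*u^2/(26*Abs(u)).
Evaluating at (u, v) = (7/2, -pi/6):
  L = 0, M = 0, N = 35*sqrt(26)/52.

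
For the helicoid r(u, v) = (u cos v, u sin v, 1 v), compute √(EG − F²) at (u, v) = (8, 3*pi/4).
√(EG − F²)|_{(8, 3*pi/4)} = sqrt(65)

E = 1, F = 0, G = u^2 + 1; EG − F² = u^2 + 1; √(EG − F²) = sqrt(u^2 + 1). At the given point: sqrt(65).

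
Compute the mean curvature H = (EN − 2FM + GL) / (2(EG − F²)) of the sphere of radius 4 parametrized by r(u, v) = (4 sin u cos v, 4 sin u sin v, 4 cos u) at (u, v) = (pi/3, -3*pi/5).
H = -1/4

With E = 16, F = 0, G = 16*sin(u)^2, L = -4*sin(u)/Abs(sin(u)), M = 0, N = -4*sin(u)^3/Abs(sin(u)), assemble
  H = (EN − 2FM + GL) / (2(EG − F²)) = -sin(u)/(4*Abs(sin(u))).
At (u, v) = (pi/3, -3*pi/5): H = -1/4.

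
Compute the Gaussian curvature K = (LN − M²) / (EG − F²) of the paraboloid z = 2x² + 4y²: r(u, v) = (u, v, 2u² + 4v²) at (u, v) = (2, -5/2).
K = 32/216225

Coefficients of the first fundamental form: E = 16*u^2 + 1, F = 32*u*v, G = 64*v^2 + 1.
Coefficients of the second fundamental form: L = 4/sqrt(16*u^2 + 64*v^2 + 1), M = 0, N = 8/sqrt(16*u^2 + 64*v^2 + 1).
Assemble K = (LN − M²)/(EG − F²) = 32/(256*u^4 + 2048*u^2*v^2 + 32*u^2 + 4096*v^4 + 128*v^2 + 1). At (u, v) = (2, -5/2): K = 32/216225.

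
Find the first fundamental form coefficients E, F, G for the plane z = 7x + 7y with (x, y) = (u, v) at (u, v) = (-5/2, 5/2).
E = 50;  F = 49;  G = 50

Partials: r_u = (1, 0, 7), r_v = (0, 1, 7). As functions of (u, v):
  E = r_u · r_u = 50,
  F = r_u · r_v = 49,
  G = r_v · r_v = 50.
Evaluating at (u, v) = (-5/2, 5/2): E = 50, F = 49, G = 50.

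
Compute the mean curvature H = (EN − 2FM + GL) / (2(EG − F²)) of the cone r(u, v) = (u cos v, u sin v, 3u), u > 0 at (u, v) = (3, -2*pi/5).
H = sqrt(10)/20

With E = 10, F = 0, G = u^2, L = 0, M = 0, N = 3*sqrt(10)*u^2/(10*Abs(u)), assemble
  H = (EN − 2FM + GL) / (2(EG − F²)) = 3*sqrt(10)/(20*Abs(u)).
At (u, v) = (3, -2*pi/5): H = sqrt(10)/20.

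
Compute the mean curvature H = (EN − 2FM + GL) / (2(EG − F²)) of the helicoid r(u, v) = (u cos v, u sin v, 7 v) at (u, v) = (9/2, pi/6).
H = 0

With E = 1, F = 0, G = u^2 + 49, L = 0, M = -7/sqrt(u^2 + 49), N = 0, assemble
  H = (EN − 2FM + GL) / (2(EG − F²)) = 0.
At (u, v) = (9/2, pi/6): H = 0.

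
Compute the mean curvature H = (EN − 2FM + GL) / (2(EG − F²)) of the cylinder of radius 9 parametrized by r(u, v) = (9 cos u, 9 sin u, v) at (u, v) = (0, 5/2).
H = -1/18

With E = 81, F = 0, G = 1, L = -9, M = 0, N = 0, assemble
  H = (EN − 2FM + GL) / (2(EG − F²)) = -1/18.
At (u, v) = (0, 5/2): H = -1/18.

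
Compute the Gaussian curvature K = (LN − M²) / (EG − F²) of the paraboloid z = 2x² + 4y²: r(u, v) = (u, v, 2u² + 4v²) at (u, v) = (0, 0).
K = 32

Coefficients of the first fundamental form: E = 16*u^2 + 1, F = 32*u*v, G = 64*v^2 + 1.
Coefficients of the second fundamental form: L = 4/sqrt(16*u^2 + 64*v^2 + 1), M = 0, N = 8/sqrt(16*u^2 + 64*v^2 + 1).
Assemble K = (LN − M²)/(EG − F²) = 32/(256*u^4 + 2048*u^2*v^2 + 32*u^2 + 4096*v^4 + 128*v^2 + 1). At (u, v) = (0, 0): K = 32.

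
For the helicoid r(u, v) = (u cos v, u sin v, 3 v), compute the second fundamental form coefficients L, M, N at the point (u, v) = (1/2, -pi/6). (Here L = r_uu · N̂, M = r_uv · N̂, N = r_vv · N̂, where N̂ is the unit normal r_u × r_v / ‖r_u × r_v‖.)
L = 0;  M = -6*sqrt(37)/37;  N = 0

Compute the unit normal N̂(u, v) = (3*sin(v)/sqrt(u^2 + 9), -3*cos(v)/sqrt(u^2 + 9), u/sqrt(u^2 + 9)), and the second partials r_uu, r_uv, r_vv. Take dot products:
  L(u, v) = r_uu · N̂ = 0,
  M(u, v) = r_uv · N̂ = -3/sqrt(u^2 + 9),
  N(u, v) = r_vv · N̂ = 0.
Evaluating at (u, v) = (1/2, -pi/6):
  L = 0, M = -6*sqrt(37)/37, N = 0.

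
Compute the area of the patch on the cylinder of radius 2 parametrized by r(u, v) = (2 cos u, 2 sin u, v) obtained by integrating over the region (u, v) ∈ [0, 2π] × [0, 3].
Area = 12*pi

Area = ∫∫ √(EG − F²) du dv with √(EG − F²) = 2. Integrating over [0, 2π] × [0, 3] gives 12*pi.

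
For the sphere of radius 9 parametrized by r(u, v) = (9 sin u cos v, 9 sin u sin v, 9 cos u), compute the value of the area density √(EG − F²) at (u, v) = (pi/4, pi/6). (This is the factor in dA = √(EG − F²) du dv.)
√(EG − F²)|_{(pi/4, pi/6)} = 81*sqrt(2)/2

E = 81, F = 0, G = 81*sin(u)^2, so EG − F² = 6561*sin(u)^2. Taking the positive square root: √(EG − F²) = 81*Abs(sin(u)). At (u, v) = (pi/4, pi/6): 81*sqrt(2)/2.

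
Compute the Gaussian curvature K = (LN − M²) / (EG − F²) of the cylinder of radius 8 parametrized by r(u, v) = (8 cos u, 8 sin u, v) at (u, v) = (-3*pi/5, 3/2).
K = 0

Coefficients of the first fundamental form: E = 64, F = 0, G = 1.
Coefficients of the second fundamental form: L = -8, M = 0, N = 0.
Assemble K = (LN − M²)/(EG − F²) = 0. At (u, v) = (-3*pi/5, 3/2): K = 0.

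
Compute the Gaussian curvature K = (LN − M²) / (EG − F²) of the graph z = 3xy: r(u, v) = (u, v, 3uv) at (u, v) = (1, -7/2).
K = -144/231361

Coefficients of the first fundamental form: E = 9*v^2 + 1, F = 9*u*v, G = 9*u^2 + 1.
Coefficients of the second fundamental form: L = 0, M = 3/sqrt(9*u^2 + 9*v^2 + 1), N = 0.
Assemble K = (LN − M²)/(EG − F²) = -9/(81*u^4 + 162*u^2*v^2 + 18*u^2 + 81*v^4 + 18*v^2 + 1). At (u, v) = (1, -7/2): K = -144/231361.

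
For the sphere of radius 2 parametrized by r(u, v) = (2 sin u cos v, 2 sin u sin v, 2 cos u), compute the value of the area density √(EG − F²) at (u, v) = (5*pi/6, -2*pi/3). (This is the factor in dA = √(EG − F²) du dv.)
√(EG − F²)|_{(5*pi/6, -2*pi/3)} = 2

E = 4, F = 0, G = 4*sin(u)^2, so EG − F² = 16*sin(u)^2. Taking the positive square root: √(EG − F²) = 4*Abs(sin(u)). At (u, v) = (5*pi/6, -2*pi/3): 2.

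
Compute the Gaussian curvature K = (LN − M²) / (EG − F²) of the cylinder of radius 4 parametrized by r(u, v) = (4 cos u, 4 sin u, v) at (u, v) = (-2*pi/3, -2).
K = 0

Coefficients of the first fundamental form: E = 16, F = 0, G = 1.
Coefficients of the second fundamental form: L = -4, M = 0, N = 0.
Assemble K = (LN − M²)/(EG − F²) = 0. At (u, v) = (-2*pi/3, -2): K = 0.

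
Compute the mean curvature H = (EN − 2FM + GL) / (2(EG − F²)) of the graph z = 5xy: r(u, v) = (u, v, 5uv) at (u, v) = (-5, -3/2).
H = -7500*sqrt(2729)/7447441

With E = 25*v^2 + 1, F = 25*u*v, G = 25*u^2 + 1, L = 0, M = 5/sqrt(25*u^2 + 25*v^2 + 1), N = 0, assemble
  H = (EN − 2FM + GL) / (2(EG − F²)) = -125*u*v/(25*u^2 + 25*v^2 + 1)^(3/2).
At (u, v) = (-5, -3/2): H = -7500*sqrt(2729)/7447441.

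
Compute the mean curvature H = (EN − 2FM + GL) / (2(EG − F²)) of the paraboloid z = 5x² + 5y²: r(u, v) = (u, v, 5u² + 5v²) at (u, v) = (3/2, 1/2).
H = 1260*sqrt(251)/63001

With E = 100*u^2 + 1, F = 100*u*v, G = 100*v^2 + 1, L = 10/sqrt(100*u^2 + 100*v^2 + 1), M = 0, N = 10/sqrt(100*u^2 + 100*v^2 + 1), assemble
  H = (EN − 2FM + GL) / (2(EG − F²)) = 10*(50*u^2 + 50*v^2 + 1)/(100*u^2 + 100*v^2 + 1)^(3/2).
At (u, v) = (3/2, 1/2): H = 1260*sqrt(251)/63001.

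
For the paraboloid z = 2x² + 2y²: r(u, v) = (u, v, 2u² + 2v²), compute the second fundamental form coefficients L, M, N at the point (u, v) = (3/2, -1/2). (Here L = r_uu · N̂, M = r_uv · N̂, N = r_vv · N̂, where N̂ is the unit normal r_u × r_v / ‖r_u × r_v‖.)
L = 4*sqrt(41)/41;  M = 0;  N = 4*sqrt(41)/41

Compute the unit normal N̂(u, v) = (-4*u/sqrt(16*u^2 + 16*v^2 + 1), -4*v/sqrt(16*u^2 + 16*v^2 + 1), 1/sqrt(16*u^2 + 16*v^2 + 1)), and the second partials r_uu, r_uv, r_vv. Take dot products:
  L(u, v) = r_uu · N̂ = 4/sqrt(16*u^2 + 16*v^2 + 1),
  M(u, v) = r_uv · N̂ = 0,
  N(u, v) = r_vv · N̂ = 4/sqrt(16*u^2 + 16*v^2 + 1).
Evaluating at (u, v) = (3/2, -1/2):
  L = 4*sqrt(41)/41, M = 0, N = 4*sqrt(41)/41.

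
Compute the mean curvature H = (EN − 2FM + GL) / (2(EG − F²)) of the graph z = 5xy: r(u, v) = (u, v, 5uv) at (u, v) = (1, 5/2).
H = -2500/19683

With E = 25*v^2 + 1, F = 25*u*v, G = 25*u^2 + 1, L = 0, M = 5/sqrt(25*u^2 + 25*v^2 + 1), N = 0, assemble
  H = (EN − 2FM + GL) / (2(EG − F²)) = -125*u*v/(25*u^2 + 25*v^2 + 1)^(3/2).
At (u, v) = (1, 5/2): H = -2500/19683.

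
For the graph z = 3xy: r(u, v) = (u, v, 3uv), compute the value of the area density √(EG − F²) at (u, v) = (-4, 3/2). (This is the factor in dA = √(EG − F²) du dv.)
√(EG − F²)|_{(-4, 3/2)} = sqrt(661)/2

E = 9*v^2 + 1, F = 9*u*v, G = 9*u^2 + 1, so EG − F² = 9*u^2 + 9*v^2 + 1. Taking the positive square root: √(EG − F²) = sqrt(9*u^2 + 9*v^2 + 1). At (u, v) = (-4, 3/2): sqrt(661)/2.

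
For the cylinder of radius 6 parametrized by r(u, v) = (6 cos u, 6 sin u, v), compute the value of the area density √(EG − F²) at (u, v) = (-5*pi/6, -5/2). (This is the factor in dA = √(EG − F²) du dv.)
√(EG − F²)|_{(-5*pi/6, -5/2)} = 6

E = 36, F = 0, G = 1, so EG − F² = 36. Taking the positive square root: √(EG − F²) = 6. At (u, v) = (-5*pi/6, -5/2): 6.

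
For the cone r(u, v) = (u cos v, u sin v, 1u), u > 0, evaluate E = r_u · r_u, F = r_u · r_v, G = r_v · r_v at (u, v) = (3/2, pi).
E = 2;  F = 0;  G = 9/4

Partials: r_u = (cos(v), sin(v), 1), r_v = (-u*sin(v), u*cos(v), 0). As functions of (u, v):
  E = r_u · r_u = 2,
  F = r_u · r_v = 0,
  G = r_v · r_v = u^2.
Evaluating at (u, v) = (3/2, pi): E = 2, F = 0, G = 9/4.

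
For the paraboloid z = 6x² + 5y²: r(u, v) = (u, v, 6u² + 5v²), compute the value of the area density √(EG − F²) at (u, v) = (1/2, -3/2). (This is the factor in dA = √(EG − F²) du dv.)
√(EG − F²)|_{(1/2, -3/2)} = sqrt(262)

E = 144*u^2 + 1, F = 120*u*v, G = 100*v^2 + 1, so EG − F² = 144*u^2 + 100*v^2 + 1. Taking the positive square root: √(EG − F²) = sqrt(144*u^2 + 100*v^2 + 1). At (u, v) = (1/2, -3/2): sqrt(262).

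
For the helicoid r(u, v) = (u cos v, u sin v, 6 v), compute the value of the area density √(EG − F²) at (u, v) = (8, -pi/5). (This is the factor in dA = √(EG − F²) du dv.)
√(EG − F²)|_{(8, -pi/5)} = 10

E = 1, F = 0, G = u^2 + 36, so EG − F² = u^2 + 36. Taking the positive square root: √(EG − F²) = sqrt(u^2 + 36). At (u, v) = (8, -pi/5): 10.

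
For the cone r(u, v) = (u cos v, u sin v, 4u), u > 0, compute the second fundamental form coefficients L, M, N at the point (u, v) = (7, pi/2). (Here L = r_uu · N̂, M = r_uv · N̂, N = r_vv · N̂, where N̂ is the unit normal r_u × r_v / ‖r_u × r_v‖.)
L = 0;  M = 0;  N = 28*sqrt(17)/17

Compute the unit normal N̂(u, v) = (-4*sqrt(17)*u*cos(v)/(17*Abs(u)), -4*sqrt(17)*u*sin(v)/(17*Abs(u)), sqrt(17)*u/(17*Abs(u))), and the second partials r_uu, r_uv, r_vv. Take dot products:
  L(u, v) = r_uu · N̂ = 0,
  M(u, v) = r_uv · N̂ = 0,
  N(u, v) = r_vv · N̂ = 4*sqrt(17)*u^2/(17*Abs(u)).
Evaluating at (u, v) = (7, pi/2):
  L = 0, M = 0, N = 28*sqrt(17)/17.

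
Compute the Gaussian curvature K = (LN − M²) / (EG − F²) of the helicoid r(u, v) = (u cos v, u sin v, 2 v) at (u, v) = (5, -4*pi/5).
K = -4/841

Coefficients of the first fundamental form: E = 1, F = 0, G = u^2 + 4.
Coefficients of the second fundamental form: L = 0, M = -2/sqrt(u^2 + 4), N = 0.
Assemble K = (LN − M²)/(EG − F²) = -4/(u^2 + 4)^2. At (u, v) = (5, -4*pi/5): K = -4/841.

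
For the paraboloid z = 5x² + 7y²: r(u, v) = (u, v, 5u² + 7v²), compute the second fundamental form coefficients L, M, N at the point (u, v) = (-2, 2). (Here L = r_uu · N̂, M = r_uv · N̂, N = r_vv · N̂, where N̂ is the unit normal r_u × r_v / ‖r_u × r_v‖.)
L = 2*sqrt(1185)/237;  M = 0;  N = 14*sqrt(1185)/1185

Compute the unit normal N̂(u, v) = (-10*u/sqrt(100*u^2 + 196*v^2 + 1), -14*v/sqrt(100*u^2 + 196*v^2 + 1), 1/sqrt(100*u^2 + 196*v^2 + 1)), and the second partials r_uu, r_uv, r_vv. Take dot products:
  L(u, v) = r_uu · N̂ = 10/sqrt(100*u^2 + 196*v^2 + 1),
  M(u, v) = r_uv · N̂ = 0,
  N(u, v) = r_vv · N̂ = 14/sqrt(100*u^2 + 196*v^2 + 1).
Evaluating at (u, v) = (-2, 2):
  L = 2*sqrt(1185)/237, M = 0, N = 14*sqrt(1185)/1185.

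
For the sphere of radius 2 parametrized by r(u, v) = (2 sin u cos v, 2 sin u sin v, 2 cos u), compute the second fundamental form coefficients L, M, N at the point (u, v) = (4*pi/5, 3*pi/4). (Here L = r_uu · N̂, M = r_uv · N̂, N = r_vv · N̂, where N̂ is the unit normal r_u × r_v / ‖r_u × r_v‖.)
L = -2;  M = 0;  N = -5/4 + sqrt(5)/4

Compute the unit normal N̂(u, v) = (sin(u)^2*cos(v)/Abs(sin(u)), sin(u)^2*sin(v)/Abs(sin(u)), sin(2*u)/(2*Abs(sin(u)))), and the second partials r_uu, r_uv, r_vv. Take dot products:
  L(u, v) = r_uu · N̂ = -2*sin(u)/Abs(sin(u)),
  M(u, v) = r_uv · N̂ = 0,
  N(u, v) = r_vv · N̂ = -2*sin(u)^3/Abs(sin(u)).
Evaluating at (u, v) = (4*pi/5, 3*pi/4):
  L = -2, M = 0, N = -5/4 + sqrt(5)/4.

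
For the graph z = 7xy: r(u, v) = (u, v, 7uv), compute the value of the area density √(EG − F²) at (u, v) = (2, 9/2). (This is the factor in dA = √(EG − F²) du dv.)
√(EG − F²)|_{(2, 9/2)} = sqrt(4757)/2

E = 49*v^2 + 1, F = 49*u*v, G = 49*u^2 + 1, so EG − F² = 49*u^2 + 49*v^2 + 1. Taking the positive square root: √(EG − F²) = sqrt(49*u^2 + 49*v^2 + 1). At (u, v) = (2, 9/2): sqrt(4757)/2.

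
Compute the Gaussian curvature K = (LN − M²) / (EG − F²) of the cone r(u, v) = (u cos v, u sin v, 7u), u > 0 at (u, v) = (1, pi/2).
K = 0

Coefficients of the first fundamental form: E = 50, F = 0, G = u^2.
Coefficients of the second fundamental form: L = 0, M = 0, N = 7*sqrt(2)*u^2/(10*Abs(u)).
Assemble K = (LN − M²)/(EG − F²) = 0. At (u, v) = (1, pi/2): K = 0.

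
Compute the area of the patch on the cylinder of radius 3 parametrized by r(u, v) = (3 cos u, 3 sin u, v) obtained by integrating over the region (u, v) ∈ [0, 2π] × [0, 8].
Area = 48*pi

Area = ∫∫ √(EG − F²) du dv with √(EG − F²) = 3. Integrating over [0, 2π] × [0, 8] gives 48*pi.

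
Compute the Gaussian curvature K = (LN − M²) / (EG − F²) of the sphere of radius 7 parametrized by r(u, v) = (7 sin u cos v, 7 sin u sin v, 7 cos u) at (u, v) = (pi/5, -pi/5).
K = 1/49

Coefficients of the first fundamental form: E = 49, F = 0, G = 49*sin(u)^2.
Coefficients of the second fundamental form: L = -7*sin(u)/Abs(sin(u)), M = 0, N = -7*sin(u)^3/Abs(sin(u)).
Assemble K = (LN − M²)/(EG − F²) = 1/49. At (u, v) = (pi/5, -pi/5): K = 1/49.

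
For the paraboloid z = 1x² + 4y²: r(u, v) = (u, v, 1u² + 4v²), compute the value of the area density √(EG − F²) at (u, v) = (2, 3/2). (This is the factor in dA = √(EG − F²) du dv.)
√(EG − F²)|_{(2, 3/2)} = sqrt(161)

E = 4*u^2 + 1, F = 16*u*v, G = 64*v^2 + 1, so EG − F² = 4*u^2 + 64*v^2 + 1. Taking the positive square root: √(EG − F²) = sqrt(4*u^2 + 64*v^2 + 1). At (u, v) = (2, 3/2): sqrt(161).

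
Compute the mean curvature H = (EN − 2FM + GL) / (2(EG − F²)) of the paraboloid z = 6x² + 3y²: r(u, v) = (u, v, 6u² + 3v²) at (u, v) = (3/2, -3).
H = 2925*sqrt(649)/421201

With E = 144*u^2 + 1, F = 72*u*v, G = 36*v^2 + 1, L = 12/sqrt(144*u^2 + 36*v^2 + 1), M = 0, N = 6/sqrt(144*u^2 + 36*v^2 + 1), assemble
  H = (EN − 2FM + GL) / (2(EG − F²)) = 9*(48*u^2 + 24*v^2 + 1)/(144*u^2 + 36*v^2 + 1)^(3/2).
At (u, v) = (3/2, -3): H = 2925*sqrt(649)/421201.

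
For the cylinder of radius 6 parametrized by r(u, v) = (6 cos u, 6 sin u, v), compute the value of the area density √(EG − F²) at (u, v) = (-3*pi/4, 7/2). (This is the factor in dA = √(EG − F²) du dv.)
√(EG − F²)|_{(-3*pi/4, 7/2)} = 6

E = 36, F = 0, G = 1, so EG − F² = 36. Taking the positive square root: √(EG − F²) = 6. At (u, v) = (-3*pi/4, 7/2): 6.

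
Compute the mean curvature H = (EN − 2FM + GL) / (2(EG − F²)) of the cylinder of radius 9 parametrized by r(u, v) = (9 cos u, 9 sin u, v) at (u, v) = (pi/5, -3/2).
H = -1/18

With E = 81, F = 0, G = 1, L = -9, M = 0, N = 0, assemble
  H = (EN − 2FM + GL) / (2(EG − F²)) = -1/18.
At (u, v) = (pi/5, -3/2): H = -1/18.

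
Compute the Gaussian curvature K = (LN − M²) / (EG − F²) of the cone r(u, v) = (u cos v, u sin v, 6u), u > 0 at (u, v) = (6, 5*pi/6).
K = 0

Coefficients of the first fundamental form: E = 37, F = 0, G = u^2.
Coefficients of the second fundamental form: L = 0, M = 0, N = 6*sqrt(37)*u^2/(37*Abs(u)).
Assemble K = (LN − M²)/(EG − F²) = 0. At (u, v) = (6, 5*pi/6): K = 0.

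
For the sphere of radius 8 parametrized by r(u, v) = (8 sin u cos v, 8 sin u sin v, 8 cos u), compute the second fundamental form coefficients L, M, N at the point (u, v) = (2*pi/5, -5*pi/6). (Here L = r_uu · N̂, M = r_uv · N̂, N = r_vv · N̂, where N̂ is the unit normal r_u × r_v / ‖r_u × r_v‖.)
L = -8;  M = 0;  N = -5 - sqrt(5)

Compute the unit normal N̂(u, v) = (sin(u)^2*cos(v)/Abs(sin(u)), sin(u)^2*sin(v)/Abs(sin(u)), sin(2*u)/(2*Abs(sin(u)))), and the second partials r_uu, r_uv, r_vv. Take dot products:
  L(u, v) = r_uu · N̂ = -8*sin(u)/Abs(sin(u)),
  M(u, v) = r_uv · N̂ = 0,
  N(u, v) = r_vv · N̂ = -8*sin(u)^3/Abs(sin(u)).
Evaluating at (u, v) = (2*pi/5, -5*pi/6):
  L = -8, M = 0, N = -5 - sqrt(5).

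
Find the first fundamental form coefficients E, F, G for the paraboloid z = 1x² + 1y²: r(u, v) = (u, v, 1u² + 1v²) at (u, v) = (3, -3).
E = 37;  F = -36;  G = 37

Partials: r_u = (1, 0, 2*u), r_v = (0, 1, 2*v). As functions of (u, v):
  E = r_u · r_u = 4*u^2 + 1,
  F = r_u · r_v = 4*u*v,
  G = r_v · r_v = 4*v^2 + 1.
Evaluating at (u, v) = (3, -3): E = 37, F = -36, G = 37.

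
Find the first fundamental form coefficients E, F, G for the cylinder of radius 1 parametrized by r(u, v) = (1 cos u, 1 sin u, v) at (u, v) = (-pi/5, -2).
E = 1;  F = 0;  G = 1

Partials: r_u = (-sin(u), cos(u), 0), r_v = (0, 0, 1). As functions of (u, v):
  E = r_u · r_u = 1,
  F = r_u · r_v = 0,
  G = r_v · r_v = 1.
Evaluating at (u, v) = (-pi/5, -2): E = 1, F = 0, G = 1.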